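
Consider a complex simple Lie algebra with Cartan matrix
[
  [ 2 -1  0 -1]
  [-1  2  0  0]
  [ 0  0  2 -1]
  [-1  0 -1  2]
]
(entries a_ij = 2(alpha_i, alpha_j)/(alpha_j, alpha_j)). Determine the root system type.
The matrix has rank 4 with 2's on the diagonal. Reading the off-diagonal entries as Dynkin edges (a single edge where a_ij = a_ji = -1; a double or triple edge where a_ij * a_ji = 2 or 3), the diagram is a chain of 4 nodes with single edges (A_4). One simple-root ordering that puts it in standard form is (alpha_2, alpha_1, alpha_4, alpha_3). So the algebra is type A_4, i.e. sl(5).

type A_4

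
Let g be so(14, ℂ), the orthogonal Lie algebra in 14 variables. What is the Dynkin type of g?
D7

This is so(14) with 14 even, which has dimension 14(14-1)/2 = 91 and rank 14/2 = 7. In the classification of classical Lie algebras, the orthogonal algebra so(2n) in an even number of variables has type D_n; here n = 7, so the Dynkin diagram is a chain of 5 nodes with a fork of two nodes at one end (D_7). Hence the type is D_7.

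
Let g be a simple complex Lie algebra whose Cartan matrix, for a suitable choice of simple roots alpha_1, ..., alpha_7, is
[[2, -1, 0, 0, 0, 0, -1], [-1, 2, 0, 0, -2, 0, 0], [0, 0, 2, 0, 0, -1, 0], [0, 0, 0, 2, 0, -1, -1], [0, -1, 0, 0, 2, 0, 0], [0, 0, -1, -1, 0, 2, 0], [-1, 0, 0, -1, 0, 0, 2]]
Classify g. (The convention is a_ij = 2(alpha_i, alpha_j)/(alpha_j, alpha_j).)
The matrix has rank 7 with 2's on the diagonal. Reading the off-diagonal entries as Dynkin edges (a single edge where a_ij = a_ji = -1; a double or triple edge where a_ij * a_ji = 2 or 3), the diagram is a chain of 7 nodes with a double edge at one end; the terminal node there is the unique short simple root (B_7). One simple-root ordering that puts it in standard form is (alpha_3, alpha_6, alpha_4, alpha_7, alpha_1, alpha_2, alpha_5). So the algebra is type B_7, i.e. so(15).

type B_7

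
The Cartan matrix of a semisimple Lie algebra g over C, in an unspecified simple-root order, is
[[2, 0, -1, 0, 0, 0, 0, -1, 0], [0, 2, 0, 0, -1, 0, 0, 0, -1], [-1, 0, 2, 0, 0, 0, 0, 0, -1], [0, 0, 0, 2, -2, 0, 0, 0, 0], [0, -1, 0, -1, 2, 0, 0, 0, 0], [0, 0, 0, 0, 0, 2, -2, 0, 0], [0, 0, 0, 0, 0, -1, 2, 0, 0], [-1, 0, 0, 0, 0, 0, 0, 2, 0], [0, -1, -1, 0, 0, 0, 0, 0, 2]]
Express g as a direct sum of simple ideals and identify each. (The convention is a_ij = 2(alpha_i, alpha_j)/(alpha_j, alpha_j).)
The diagram associated to this matrix has two connected components: the simple roots {alpha_6, alpha_7} form a chain of 2 nodes with a double edge at one end; the terminal node there is the unique short simple root (B_2), and {alpha_1, alpha_2, alpha_3, alpha_4, alpha_5, alpha_8, alpha_9} form a chain of 7 nodes with a double edge at one end; the terminal node there is the unique long simple root (C_7). A semisimple Lie algebra decomposes uniquely as the direct sum of simple ideals, one per connected component of its Dynkin diagram, so g ≅ B_2 ⊕ C_7 (dimension 10 + 105 = 115).

B_2 ⊕ C_7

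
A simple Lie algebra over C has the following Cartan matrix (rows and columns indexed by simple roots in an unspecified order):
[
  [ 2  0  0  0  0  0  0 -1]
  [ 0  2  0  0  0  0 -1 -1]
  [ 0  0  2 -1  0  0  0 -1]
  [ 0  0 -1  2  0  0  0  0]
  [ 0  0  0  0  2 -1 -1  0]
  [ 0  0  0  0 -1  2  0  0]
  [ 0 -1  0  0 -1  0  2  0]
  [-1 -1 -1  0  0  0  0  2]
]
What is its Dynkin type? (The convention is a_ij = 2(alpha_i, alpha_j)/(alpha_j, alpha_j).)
The matrix has rank 8 with 2's on the diagonal. Reading the off-diagonal entries as Dynkin edges (a single edge where a_ij = a_ji = -1; a double or triple edge where a_ij * a_ji = 2 or 3), the diagram is a chain of 7 nodes with one extra node attached to the third node from one end (E_8). One simple-root ordering that puts it in standard form is (alpha_4, alpha_1, alpha_3, alpha_8, alpha_2, alpha_7, alpha_5, alpha_6). So the algebra is type E_8.

E8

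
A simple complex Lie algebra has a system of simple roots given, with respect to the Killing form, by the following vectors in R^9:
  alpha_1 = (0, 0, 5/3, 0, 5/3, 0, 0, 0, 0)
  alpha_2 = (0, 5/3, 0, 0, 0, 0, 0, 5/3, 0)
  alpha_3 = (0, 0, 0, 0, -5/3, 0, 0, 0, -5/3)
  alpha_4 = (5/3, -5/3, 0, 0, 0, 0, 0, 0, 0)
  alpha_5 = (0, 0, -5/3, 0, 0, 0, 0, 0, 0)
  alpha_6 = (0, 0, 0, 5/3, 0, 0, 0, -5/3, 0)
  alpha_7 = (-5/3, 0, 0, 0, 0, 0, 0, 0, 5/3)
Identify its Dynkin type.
Compute the Cartan integers a_ij = 2(alpha_i, alpha_j)/(alpha_j, alpha_j); the resulting 7x7 Cartan matrix is
[[2, 0, -1, 0, -2, 0, 0], [0, 2, 0, -1, 0, -1, 0], [-1, 0, 2, 0, 0, 0, -1], [0, -1, 0, 2, 0, 0, -1], [-1, 0, 0, 0, 2, 0, 0], [0, -1, 0, 0, 0, 2, 0], [0, 0, -1, -1, 0, 0, 2]].
The roots have two lengths (squared-length ratio 2:1); the short ones are alpha_{5}. The associated Dynkin diagram is a chain of 7 nodes with a double edge at one end; the terminal node there is the unique short simple root (B_7), so the type is B_7 (the algebra so(15)).

B7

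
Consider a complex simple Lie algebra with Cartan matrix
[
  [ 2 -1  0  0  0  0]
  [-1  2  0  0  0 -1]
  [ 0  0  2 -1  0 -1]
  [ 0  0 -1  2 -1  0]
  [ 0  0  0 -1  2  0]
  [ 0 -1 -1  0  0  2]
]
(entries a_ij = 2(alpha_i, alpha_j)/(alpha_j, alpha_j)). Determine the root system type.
A_6

The matrix has rank 6 with 2's on the diagonal. Reading the off-diagonal entries as Dynkin edges (a single edge where a_ij = a_ji = -1; a double or triple edge where a_ij * a_ji = 2 or 3), the diagram is a chain of 6 nodes with single edges (A_6). One simple-root ordering that puts it in standard form is (alpha_5, alpha_4, alpha_3, alpha_6, alpha_2, alpha_1). So the algebra is type A_6, i.e. sl(7).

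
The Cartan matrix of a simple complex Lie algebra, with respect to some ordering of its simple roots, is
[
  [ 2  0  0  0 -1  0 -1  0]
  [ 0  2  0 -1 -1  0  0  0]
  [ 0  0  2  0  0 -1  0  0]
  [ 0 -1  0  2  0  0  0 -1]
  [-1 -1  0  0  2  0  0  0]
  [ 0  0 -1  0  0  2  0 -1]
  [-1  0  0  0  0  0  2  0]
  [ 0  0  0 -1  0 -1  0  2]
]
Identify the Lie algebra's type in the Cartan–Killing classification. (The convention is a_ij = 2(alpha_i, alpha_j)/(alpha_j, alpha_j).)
The matrix has rank 8 with 2's on the diagonal. Reading the off-diagonal entries as Dynkin edges (a single edge where a_ij = a_ji = -1; a double or triple edge where a_ij * a_ji = 2 or 3), the diagram is a chain of 8 nodes with single edges (A_8). One simple-root ordering that puts it in standard form is (alpha_3, alpha_6, alpha_8, alpha_4, alpha_2, alpha_5, alpha_1, alpha_7). So the algebra is type A_8, i.e. sl(9).

type A_8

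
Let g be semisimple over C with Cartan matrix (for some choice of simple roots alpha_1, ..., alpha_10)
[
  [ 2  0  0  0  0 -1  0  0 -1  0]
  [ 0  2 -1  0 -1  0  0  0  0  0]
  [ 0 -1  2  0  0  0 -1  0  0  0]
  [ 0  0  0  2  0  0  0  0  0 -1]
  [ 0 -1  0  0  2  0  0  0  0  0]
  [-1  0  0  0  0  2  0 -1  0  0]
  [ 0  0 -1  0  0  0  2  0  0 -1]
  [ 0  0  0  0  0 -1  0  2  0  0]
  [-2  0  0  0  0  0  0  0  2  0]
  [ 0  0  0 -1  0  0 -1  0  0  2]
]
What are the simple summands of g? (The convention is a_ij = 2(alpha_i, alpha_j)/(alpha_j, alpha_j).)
The diagram associated to this matrix has two connected components: the simple roots {alpha_2, alpha_3, alpha_4, alpha_5, alpha_7, alpha_10} form a chain of 6 nodes with single edges (A_6), and {alpha_1, alpha_6, alpha_8, alpha_9} form a chain of 4 nodes with a double edge at one end; the terminal node there is the unique long simple root (C_4). A semisimple Lie algebra decomposes uniquely as the direct sum of simple ideals, one per connected component of its Dynkin diagram, so g ≅ A_6 ⊕ C_4 (dimension 48 + 36 = 84).

A_6 ⊕ C_4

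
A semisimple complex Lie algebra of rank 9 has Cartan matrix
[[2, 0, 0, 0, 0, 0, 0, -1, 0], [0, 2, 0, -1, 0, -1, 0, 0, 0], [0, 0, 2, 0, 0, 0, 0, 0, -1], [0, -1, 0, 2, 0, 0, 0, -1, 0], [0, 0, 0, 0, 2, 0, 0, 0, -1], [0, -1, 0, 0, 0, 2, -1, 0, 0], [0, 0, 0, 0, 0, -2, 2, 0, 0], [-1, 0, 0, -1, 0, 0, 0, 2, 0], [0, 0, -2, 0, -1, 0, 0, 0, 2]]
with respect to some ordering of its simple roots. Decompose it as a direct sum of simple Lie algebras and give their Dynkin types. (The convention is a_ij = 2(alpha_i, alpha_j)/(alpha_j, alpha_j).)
The diagram associated to this matrix has two connected components: the simple roots {alpha_3, alpha_5, alpha_9} form a chain of 3 nodes with a double edge at one end; the terminal node there is the unique short simple root (B_3), and {alpha_1, alpha_2, alpha_4, alpha_6, alpha_7, alpha_8} form a chain of 6 nodes with a double edge at one end; the terminal node there is the unique long simple root (C_6). A semisimple Lie algebra decomposes uniquely as the direct sum of simple ideals, one per connected component of its Dynkin diagram, so g ≅ B_3 ⊕ C_6 (dimension 21 + 78 = 99).

B3 + C6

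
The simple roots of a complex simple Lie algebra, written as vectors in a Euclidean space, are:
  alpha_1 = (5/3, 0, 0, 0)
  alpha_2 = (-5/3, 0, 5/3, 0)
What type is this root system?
Compute the Cartan integers a_ij = 2(alpha_i, alpha_j)/(alpha_j, alpha_j); the resulting 2x2 Cartan matrix is
[[2, -1], [-2, 2]].
The roots have two lengths (squared-length ratio 2:1); the short ones are alpha_{1}. The associated Dynkin diagram is a chain of 2 nodes with a double edge at one end; the terminal node there is the unique short simple root (B_2), so the type is B_2 (the algebra so(5)).

B_2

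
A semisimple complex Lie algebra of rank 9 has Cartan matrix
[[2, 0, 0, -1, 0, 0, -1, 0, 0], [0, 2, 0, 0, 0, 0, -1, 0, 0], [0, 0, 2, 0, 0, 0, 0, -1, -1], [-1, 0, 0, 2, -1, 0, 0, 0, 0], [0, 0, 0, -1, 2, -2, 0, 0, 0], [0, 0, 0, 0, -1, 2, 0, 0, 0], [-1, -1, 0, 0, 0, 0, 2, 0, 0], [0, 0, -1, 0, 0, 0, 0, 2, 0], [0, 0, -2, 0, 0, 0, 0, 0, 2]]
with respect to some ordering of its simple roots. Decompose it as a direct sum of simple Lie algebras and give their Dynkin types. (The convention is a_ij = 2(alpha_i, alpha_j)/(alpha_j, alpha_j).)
B_6 ⊕ C_3

The diagram associated to this matrix has two connected components: the simple roots {alpha_1, alpha_2, alpha_4, alpha_5, alpha_6, alpha_7} form a chain of 6 nodes with a double edge at one end; the terminal node there is the unique short simple root (B_6), and {alpha_3, alpha_8, alpha_9} form a chain of 3 nodes with a double edge at one end; the terminal node there is the unique long simple root (C_3). A semisimple Lie algebra decomposes uniquely as the direct sum of simple ideals, one per connected component of its Dynkin diagram, so g ≅ B_6 ⊕ C_3 (dimension 78 + 21 = 99).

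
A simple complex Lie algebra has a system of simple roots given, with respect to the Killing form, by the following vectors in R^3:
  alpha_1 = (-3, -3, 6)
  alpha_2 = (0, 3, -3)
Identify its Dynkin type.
type G_2

Compute the Cartan integers a_ij = 2(alpha_i, alpha_j)/(alpha_j, alpha_j); the resulting 2x2 Cartan matrix is
[[2, -3], [-1, 2]].
The roots have two lengths (squared-length ratio 3:1); the short ones are alpha_{2}. The associated Dynkin diagram is two nodes joined by a triple edge (G_2), so the type is G_2.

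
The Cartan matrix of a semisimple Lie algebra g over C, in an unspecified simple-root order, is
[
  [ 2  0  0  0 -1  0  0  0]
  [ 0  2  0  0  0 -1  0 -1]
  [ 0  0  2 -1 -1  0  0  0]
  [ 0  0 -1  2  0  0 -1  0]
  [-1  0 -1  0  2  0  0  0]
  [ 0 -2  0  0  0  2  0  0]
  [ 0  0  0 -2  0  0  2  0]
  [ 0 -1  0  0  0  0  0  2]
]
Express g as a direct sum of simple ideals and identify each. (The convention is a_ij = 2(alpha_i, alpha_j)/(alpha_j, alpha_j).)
C_3 + C_5

The diagram associated to this matrix has two connected components: the simple roots {alpha_2, alpha_6, alpha_8} form a chain of 3 nodes with a double edge at one end; the terminal node there is the unique long simple root (C_3), and {alpha_1, alpha_3, alpha_4, alpha_5, alpha_7} form a chain of 5 nodes with a double edge at one end; the terminal node there is the unique long simple root (C_5). A semisimple Lie algebra decomposes uniquely as the direct sum of simple ideals, one per connected component of its Dynkin diagram, so g ≅ C_3 ⊕ C_5 (dimension 21 + 55 = 76).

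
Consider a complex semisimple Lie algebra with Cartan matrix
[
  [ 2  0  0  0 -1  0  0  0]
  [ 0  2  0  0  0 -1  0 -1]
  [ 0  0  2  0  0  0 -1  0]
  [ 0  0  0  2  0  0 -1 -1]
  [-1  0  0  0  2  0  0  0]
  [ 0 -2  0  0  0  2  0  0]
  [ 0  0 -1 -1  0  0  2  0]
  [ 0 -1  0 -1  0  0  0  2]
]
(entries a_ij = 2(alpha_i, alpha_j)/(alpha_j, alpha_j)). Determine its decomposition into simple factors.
type A_2 ⊕ type C_6

The diagram associated to this matrix has two connected components: the simple roots {alpha_1, alpha_5} form a chain of 2 nodes with single edges (A_2), and {alpha_2, alpha_3, alpha_4, alpha_6, alpha_7, alpha_8} form a chain of 6 nodes with a double edge at one end; the terminal node there is the unique long simple root (C_6). A semisimple Lie algebra decomposes uniquely as the direct sum of simple ideals, one per connected component of its Dynkin diagram, so g ≅ A_2 ⊕ C_6 (dimension 8 + 78 = 86).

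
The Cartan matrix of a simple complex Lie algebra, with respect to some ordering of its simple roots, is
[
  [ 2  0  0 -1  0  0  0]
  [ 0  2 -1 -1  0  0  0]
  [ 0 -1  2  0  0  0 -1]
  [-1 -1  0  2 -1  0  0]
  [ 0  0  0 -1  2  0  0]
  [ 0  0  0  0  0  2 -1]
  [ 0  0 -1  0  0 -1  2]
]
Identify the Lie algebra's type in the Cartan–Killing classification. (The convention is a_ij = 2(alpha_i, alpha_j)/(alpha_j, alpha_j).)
The matrix has rank 7 with 2's on the diagonal. Reading the off-diagonal entries as Dynkin edges (a single edge where a_ij = a_ji = -1; a double or triple edge where a_ij * a_ji = 2 or 3), the diagram is a chain of 5 nodes with a fork of two nodes at one end (D_7). One simple-root ordering that puts it in standard form is (alpha_6, alpha_7, alpha_3, alpha_2, alpha_4, alpha_5, alpha_1). So the algebra is type D_7, i.e. so(14).

D_7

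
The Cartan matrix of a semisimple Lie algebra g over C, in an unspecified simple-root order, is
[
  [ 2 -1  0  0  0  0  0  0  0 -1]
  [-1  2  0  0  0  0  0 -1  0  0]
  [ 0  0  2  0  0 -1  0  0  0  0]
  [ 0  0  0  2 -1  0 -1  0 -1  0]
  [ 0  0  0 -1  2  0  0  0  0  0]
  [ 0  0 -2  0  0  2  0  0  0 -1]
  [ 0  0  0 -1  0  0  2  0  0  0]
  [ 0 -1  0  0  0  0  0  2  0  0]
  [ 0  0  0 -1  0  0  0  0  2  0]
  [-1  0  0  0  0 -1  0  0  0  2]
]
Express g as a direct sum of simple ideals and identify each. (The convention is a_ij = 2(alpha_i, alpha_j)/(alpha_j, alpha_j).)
The diagram associated to this matrix has two connected components: the simple roots {alpha_1, alpha_2, alpha_3, alpha_6, alpha_8, alpha_10} form a chain of 6 nodes with a double edge at one end; the terminal node there is the unique short simple root (B_6), and {alpha_4, alpha_5, alpha_7, alpha_9} form a chain of 2 nodes with a fork of two nodes at one end (D_4). A semisimple Lie algebra decomposes uniquely as the direct sum of simple ideals, one per connected component of its Dynkin diagram, so g ≅ B_6 ⊕ D_4 (dimension 78 + 28 = 106).

B6 + D4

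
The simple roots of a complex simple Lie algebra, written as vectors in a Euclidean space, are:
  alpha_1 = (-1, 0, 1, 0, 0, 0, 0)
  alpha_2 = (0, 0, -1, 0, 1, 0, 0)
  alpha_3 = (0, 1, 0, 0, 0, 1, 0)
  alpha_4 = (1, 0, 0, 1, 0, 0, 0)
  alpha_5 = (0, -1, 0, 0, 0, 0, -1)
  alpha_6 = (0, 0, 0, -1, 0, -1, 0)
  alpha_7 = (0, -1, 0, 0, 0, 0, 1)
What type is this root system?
Compute the Cartan integers a_ij = 2(alpha_i, alpha_j)/(alpha_j, alpha_j); the resulting 7x7 Cartan matrix is
[[2, -1, 0, -1, 0, 0, 0], [-1, 2, 0, 0, 0, 0, 0], [0, 0, 2, 0, -1, -1, -1], [-1, 0, 0, 2, 0, -1, 0], [0, 0, -1, 0, 2, 0, 0], [0, 0, -1, -1, 0, 2, 0], [0, 0, -1, 0, 0, 0, 2]].
All simple roots have the same length, so the diagram is simply laced. The associated Dynkin diagram is a chain of 5 nodes with a fork of two nodes at one end (D_7), so the type is D_7 (the algebra so(14)).

D7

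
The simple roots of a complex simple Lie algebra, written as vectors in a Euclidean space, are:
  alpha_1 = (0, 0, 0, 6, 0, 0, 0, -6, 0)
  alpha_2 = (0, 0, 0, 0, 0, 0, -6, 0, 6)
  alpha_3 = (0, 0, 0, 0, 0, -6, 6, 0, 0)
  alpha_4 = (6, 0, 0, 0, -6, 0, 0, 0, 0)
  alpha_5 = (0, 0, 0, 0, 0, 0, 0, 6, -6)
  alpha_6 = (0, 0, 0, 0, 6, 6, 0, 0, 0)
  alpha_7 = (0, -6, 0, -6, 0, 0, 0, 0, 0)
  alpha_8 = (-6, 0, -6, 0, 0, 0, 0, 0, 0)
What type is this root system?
A8

Compute the Cartan integers a_ij = 2(alpha_i, alpha_j)/(alpha_j, alpha_j); the resulting 8x8 Cartan matrix is
[[2, 0, 0, 0, -1, 0, -1, 0], [0, 2, -1, 0, -1, 0, 0, 0], [0, -1, 2, 0, 0, -1, 0, 0], [0, 0, 0, 2, 0, -1, 0, -1], [-1, -1, 0, 0, 2, 0, 0, 0], [0, 0, -1, -1, 0, 2, 0, 0], [-1, 0, 0, 0, 0, 0, 2, 0], [0, 0, 0, -1, 0, 0, 0, 2]].
All simple roots have the same length, so the diagram is simply laced. The associated Dynkin diagram is a chain of 8 nodes with single edges (A_8), so the type is A_8 (the algebra sl(9)).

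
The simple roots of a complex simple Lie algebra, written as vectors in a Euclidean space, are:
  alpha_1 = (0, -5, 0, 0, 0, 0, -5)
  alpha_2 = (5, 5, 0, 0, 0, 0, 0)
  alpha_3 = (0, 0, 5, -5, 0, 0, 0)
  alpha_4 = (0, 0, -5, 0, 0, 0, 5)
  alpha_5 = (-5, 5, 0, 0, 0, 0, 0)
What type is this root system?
D_5

Compute the Cartan integers a_ij = 2(alpha_i, alpha_j)/(alpha_j, alpha_j); the resulting 5x5 Cartan matrix is
[[2, -1, 0, -1, -1], [-1, 2, 0, 0, 0], [0, 0, 2, -1, 0], [-1, 0, -1, 2, 0], [-1, 0, 0, 0, 2]].
All simple roots have the same length, so the diagram is simply laced. The associated Dynkin diagram is a chain of 3 nodes with a fork of two nodes at one end (D_5), so the type is D_5 (the algebra so(10)).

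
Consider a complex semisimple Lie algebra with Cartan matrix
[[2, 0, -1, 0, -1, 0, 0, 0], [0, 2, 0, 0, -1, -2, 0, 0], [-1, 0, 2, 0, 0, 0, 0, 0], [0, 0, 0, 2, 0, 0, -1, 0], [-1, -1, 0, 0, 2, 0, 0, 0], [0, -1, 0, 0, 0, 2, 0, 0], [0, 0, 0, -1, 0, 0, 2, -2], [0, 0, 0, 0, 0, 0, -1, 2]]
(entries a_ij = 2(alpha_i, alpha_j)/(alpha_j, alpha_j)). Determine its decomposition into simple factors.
The diagram associated to this matrix has two connected components: the simple roots {alpha_4, alpha_7, alpha_8} form a chain of 3 nodes with a double edge at one end; the terminal node there is the unique short simple root (B_3), and {alpha_1, alpha_2, alpha_3, alpha_5, alpha_6} form a chain of 5 nodes with a double edge at one end; the terminal node there is the unique short simple root (B_5). A semisimple Lie algebra decomposes uniquely as the direct sum of simple ideals, one per connected component of its Dynkin diagram, so g ≅ B_3 ⊕ B_5 (dimension 21 + 55 = 76).

B_3 + B_5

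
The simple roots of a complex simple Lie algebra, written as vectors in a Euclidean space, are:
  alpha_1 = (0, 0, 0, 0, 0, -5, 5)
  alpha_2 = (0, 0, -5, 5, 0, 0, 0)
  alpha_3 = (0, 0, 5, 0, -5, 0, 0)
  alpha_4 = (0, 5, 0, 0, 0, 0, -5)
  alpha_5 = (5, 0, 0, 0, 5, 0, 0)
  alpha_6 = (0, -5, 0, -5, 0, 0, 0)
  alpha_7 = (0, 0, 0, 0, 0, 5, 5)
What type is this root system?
D_7

Compute the Cartan integers a_ij = 2(alpha_i, alpha_j)/(alpha_j, alpha_j); the resulting 7x7 Cartan matrix is
[[2, 0, 0, -1, 0, 0, 0], [0, 2, -1, 0, 0, -1, 0], [0, -1, 2, 0, -1, 0, 0], [-1, 0, 0, 2, 0, -1, -1], [0, 0, -1, 0, 2, 0, 0], [0, -1, 0, -1, 0, 2, 0], [0, 0, 0, -1, 0, 0, 2]].
All simple roots have the same length, so the diagram is simply laced. The associated Dynkin diagram is a chain of 5 nodes with a fork of two nodes at one end (D_7), so the type is D_7 (the algebra so(14)).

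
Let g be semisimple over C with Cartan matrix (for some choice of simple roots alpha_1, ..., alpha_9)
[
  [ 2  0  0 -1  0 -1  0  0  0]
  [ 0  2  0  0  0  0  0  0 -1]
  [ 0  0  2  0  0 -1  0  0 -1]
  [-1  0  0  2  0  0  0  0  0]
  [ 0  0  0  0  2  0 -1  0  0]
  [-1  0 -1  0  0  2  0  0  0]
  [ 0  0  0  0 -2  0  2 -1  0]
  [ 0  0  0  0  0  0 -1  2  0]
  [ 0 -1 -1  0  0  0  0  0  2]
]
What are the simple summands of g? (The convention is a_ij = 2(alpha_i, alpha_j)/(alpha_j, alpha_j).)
A_6 (sl(7)) + B_3 (so(7))

The diagram associated to this matrix has two connected components: the simple roots {alpha_1, alpha_2, alpha_3, alpha_4, alpha_6, alpha_9} form a chain of 6 nodes with single edges (A_6), and {alpha_5, alpha_7, alpha_8} form a chain of 3 nodes with a double edge at one end; the terminal node there is the unique short simple root (B_3). A semisimple Lie algebra decomposes uniquely as the direct sum of simple ideals, one per connected component of its Dynkin diagram, so g ≅ A_6 ⊕ B_3 (dimension 48 + 21 = 69).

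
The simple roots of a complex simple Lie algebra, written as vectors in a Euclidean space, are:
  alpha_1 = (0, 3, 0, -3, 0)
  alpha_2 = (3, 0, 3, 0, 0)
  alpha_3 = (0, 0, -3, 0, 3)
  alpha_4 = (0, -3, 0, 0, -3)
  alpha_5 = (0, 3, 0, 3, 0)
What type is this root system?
Compute the Cartan integers a_ij = 2(alpha_i, alpha_j)/(alpha_j, alpha_j); the resulting 5x5 Cartan matrix is
[[2, 0, 0, -1, 0], [0, 2, -1, 0, 0], [0, -1, 2, -1, 0], [-1, 0, -1, 2, -1], [0, 0, 0, -1, 2]].
All simple roots have the same length, so the diagram is simply laced. The associated Dynkin diagram is a chain of 3 nodes with a fork of two nodes at one end (D_5), so the type is D_5 (the algebra so(10)).

D_5 (so(10))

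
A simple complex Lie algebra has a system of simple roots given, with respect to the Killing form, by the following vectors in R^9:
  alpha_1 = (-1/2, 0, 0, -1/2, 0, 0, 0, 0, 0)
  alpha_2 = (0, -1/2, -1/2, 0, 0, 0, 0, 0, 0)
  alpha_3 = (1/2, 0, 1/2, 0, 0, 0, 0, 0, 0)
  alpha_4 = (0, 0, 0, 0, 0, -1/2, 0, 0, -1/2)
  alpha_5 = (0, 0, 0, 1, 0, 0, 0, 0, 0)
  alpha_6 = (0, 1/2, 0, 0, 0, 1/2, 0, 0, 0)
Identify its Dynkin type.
Compute the Cartan integers a_ij = 2(alpha_i, alpha_j)/(alpha_j, alpha_j); the resulting 6x6 Cartan matrix is
[[2, 0, -1, 0, -1, 0], [0, 2, -1, 0, 0, -1], [-1, -1, 2, 0, 0, 0], [0, 0, 0, 2, 0, -1], [-2, 0, 0, 0, 2, 0], [0, -1, 0, -1, 0, 2]].
The roots have two lengths (squared-length ratio 2:1); the short ones are alpha_{1,2,3,4,6}. The associated Dynkin diagram is a chain of 6 nodes with a double edge at one end; the terminal node there is the unique long simple root (C_6), so the type is C_6 (the algebra sp(12)).

C_6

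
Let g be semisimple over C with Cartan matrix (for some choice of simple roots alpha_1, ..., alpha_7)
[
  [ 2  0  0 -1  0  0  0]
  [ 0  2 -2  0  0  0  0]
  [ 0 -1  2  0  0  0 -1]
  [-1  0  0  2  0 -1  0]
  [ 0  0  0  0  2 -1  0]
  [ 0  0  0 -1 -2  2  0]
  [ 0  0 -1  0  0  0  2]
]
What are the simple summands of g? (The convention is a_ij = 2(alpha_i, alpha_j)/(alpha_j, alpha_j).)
The diagram associated to this matrix has two connected components: the simple roots {alpha_1, alpha_4, alpha_5, alpha_6} form a chain of 4 nodes with a double edge at one end; the terminal node there is the unique short simple root (B_4), and {alpha_2, alpha_3, alpha_7} form a chain of 3 nodes with a double edge at one end; the terminal node there is the unique long simple root (C_3). A semisimple Lie algebra decomposes uniquely as the direct sum of simple ideals, one per connected component of its Dynkin diagram, so g ≅ B_4 ⊕ C_3 (dimension 36 + 21 = 57).

B_4 (so(9)) + C_3 (sp(6))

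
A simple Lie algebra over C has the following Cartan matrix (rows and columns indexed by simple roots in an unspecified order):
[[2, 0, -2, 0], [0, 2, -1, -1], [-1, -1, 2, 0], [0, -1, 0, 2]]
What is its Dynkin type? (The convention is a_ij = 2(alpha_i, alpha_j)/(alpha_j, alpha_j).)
The matrix has rank 4 with 2's on the diagonal. Reading the off-diagonal entries as Dynkin edges (a single edge where a_ij = a_ji = -1; a double or triple edge where a_ij * a_ji = 2 or 3), the diagram is a chain of 4 nodes with a double edge at one end; the terminal node there is the unique long simple root (C_4). One simple-root ordering that puts it in standard form is (alpha_4, alpha_2, alpha_3, alpha_1). So the algebra is type C_4, i.e. sp(8).

C_4 (sp(8))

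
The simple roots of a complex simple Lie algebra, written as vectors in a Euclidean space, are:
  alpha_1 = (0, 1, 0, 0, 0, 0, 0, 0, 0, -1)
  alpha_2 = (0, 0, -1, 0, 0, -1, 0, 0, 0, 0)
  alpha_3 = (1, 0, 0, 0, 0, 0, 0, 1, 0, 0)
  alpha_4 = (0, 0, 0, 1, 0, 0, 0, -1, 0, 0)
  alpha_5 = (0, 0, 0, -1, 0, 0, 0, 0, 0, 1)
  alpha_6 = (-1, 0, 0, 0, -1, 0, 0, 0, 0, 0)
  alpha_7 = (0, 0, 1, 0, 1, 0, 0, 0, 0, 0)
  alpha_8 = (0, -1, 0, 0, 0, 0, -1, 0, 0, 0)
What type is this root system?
A_8

Compute the Cartan integers a_ij = 2(alpha_i, alpha_j)/(alpha_j, alpha_j); the resulting 8x8 Cartan matrix is
[[2, 0, 0, 0, -1, 0, 0, -1], [0, 2, 0, 0, 0, 0, -1, 0], [0, 0, 2, -1, 0, -1, 0, 0], [0, 0, -1, 2, -1, 0, 0, 0], [-1, 0, 0, -1, 2, 0, 0, 0], [0, 0, -1, 0, 0, 2, -1, 0], [0, -1, 0, 0, 0, -1, 2, 0], [-1, 0, 0, 0, 0, 0, 0, 2]].
All simple roots have the same length, so the diagram is simply laced. The associated Dynkin diagram is a chain of 8 nodes with single edges (A_8), so the type is A_8 (the algebra sl(9)).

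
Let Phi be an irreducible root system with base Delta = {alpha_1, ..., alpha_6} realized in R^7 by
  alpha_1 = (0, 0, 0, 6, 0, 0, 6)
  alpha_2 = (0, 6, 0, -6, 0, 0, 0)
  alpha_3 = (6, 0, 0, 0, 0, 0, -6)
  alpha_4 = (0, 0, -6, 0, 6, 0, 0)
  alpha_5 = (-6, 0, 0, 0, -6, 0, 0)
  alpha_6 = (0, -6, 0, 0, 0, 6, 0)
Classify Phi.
Compute the Cartan integers a_ij = 2(alpha_i, alpha_j)/(alpha_j, alpha_j); the resulting 6x6 Cartan matrix is
[[2, -1, -1, 0, 0, 0], [-1, 2, 0, 0, 0, -1], [-1, 0, 2, 0, -1, 0], [0, 0, 0, 2, -1, 0], [0, 0, -1, -1, 2, 0], [0, -1, 0, 0, 0, 2]].
All simple roots have the same length, so the diagram is simply laced. The associated Dynkin diagram is a chain of 6 nodes with single edges (A_6), so the type is A_6 (the algebra sl(7)).

A_6 (sl(7))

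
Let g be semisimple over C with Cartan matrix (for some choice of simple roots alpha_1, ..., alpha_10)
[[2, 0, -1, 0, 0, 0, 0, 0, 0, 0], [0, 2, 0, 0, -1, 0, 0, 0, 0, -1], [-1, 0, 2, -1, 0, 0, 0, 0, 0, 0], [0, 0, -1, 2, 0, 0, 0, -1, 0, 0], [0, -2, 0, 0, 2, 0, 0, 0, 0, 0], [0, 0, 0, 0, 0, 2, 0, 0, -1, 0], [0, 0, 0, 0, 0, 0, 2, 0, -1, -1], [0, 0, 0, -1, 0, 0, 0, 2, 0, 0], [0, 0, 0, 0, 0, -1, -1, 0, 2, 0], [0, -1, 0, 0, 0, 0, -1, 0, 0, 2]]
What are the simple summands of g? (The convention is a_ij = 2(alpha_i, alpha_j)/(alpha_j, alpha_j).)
type A_4 + type C_6

The diagram associated to this matrix has two connected components: the simple roots {alpha_1, alpha_3, alpha_4, alpha_8} form a chain of 4 nodes with single edges (A_4), and {alpha_2, alpha_5, alpha_6, alpha_7, alpha_9, alpha_10} form a chain of 6 nodes with a double edge at one end; the terminal node there is the unique long simple root (C_6). A semisimple Lie algebra decomposes uniquely as the direct sum of simple ideals, one per connected component of its Dynkin diagram, so g ≅ A_4 ⊕ C_6 (dimension 24 + 78 = 102).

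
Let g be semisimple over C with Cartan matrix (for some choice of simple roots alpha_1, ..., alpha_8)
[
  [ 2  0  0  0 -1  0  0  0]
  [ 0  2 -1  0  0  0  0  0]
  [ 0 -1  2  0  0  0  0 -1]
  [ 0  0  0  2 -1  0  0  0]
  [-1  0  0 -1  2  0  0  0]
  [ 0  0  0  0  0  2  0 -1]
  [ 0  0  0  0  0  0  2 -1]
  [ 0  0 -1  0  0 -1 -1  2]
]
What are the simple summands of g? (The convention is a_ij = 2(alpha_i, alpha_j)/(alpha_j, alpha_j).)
A_3 ⊕ D_5

The diagram associated to this matrix has two connected components: the simple roots {alpha_1, alpha_4, alpha_5} form a chain of 3 nodes with single edges (A_3), and {alpha_2, alpha_3, alpha_6, alpha_7, alpha_8} form a chain of 3 nodes with a fork of two nodes at one end (D_5). A semisimple Lie algebra decomposes uniquely as the direct sum of simple ideals, one per connected component of its Dynkin diagram, so g ≅ A_3 ⊕ D_5 (dimension 15 + 45 = 60).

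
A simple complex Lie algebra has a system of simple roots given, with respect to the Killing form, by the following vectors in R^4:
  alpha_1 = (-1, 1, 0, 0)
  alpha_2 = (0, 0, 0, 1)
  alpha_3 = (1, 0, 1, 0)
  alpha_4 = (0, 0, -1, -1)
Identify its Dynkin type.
type B_4

Compute the Cartan integers a_ij = 2(alpha_i, alpha_j)/(alpha_j, alpha_j); the resulting 4x4 Cartan matrix is
[[2, 0, -1, 0], [0, 2, 0, -1], [-1, 0, 2, -1], [0, -2, -1, 2]].
The roots have two lengths (squared-length ratio 2:1); the short ones are alpha_{2}. The associated Dynkin diagram is a chain of 4 nodes with a double edge at one end; the terminal node there is the unique short simple root (B_4), so the type is B_4 (the algebra so(9)).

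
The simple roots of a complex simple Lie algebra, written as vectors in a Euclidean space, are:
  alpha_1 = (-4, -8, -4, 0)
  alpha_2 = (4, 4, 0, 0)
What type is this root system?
Compute the Cartan integers a_ij = 2(alpha_i, alpha_j)/(alpha_j, alpha_j); the resulting 2x2 Cartan matrix is
[[2, -3], [-1, 2]].
The roots have two lengths (squared-length ratio 3:1); the short ones are alpha_{2}. The associated Dynkin diagram is two nodes joined by a triple edge (G_2), so the type is G_2.

G2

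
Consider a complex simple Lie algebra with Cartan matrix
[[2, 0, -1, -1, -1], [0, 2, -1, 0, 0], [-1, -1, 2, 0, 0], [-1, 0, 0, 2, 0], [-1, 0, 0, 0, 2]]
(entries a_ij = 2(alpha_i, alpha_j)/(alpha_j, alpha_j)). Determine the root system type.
The matrix has rank 5 with 2's on the diagonal. Reading the off-diagonal entries as Dynkin edges (a single edge where a_ij = a_ji = -1; a double or triple edge where a_ij * a_ji = 2 or 3), the diagram is a chain of 3 nodes with a fork of two nodes at one end (D_5). One simple-root ordering that puts it in standard form is (alpha_2, alpha_3, alpha_1, alpha_5, alpha_4). So the algebra is type D_5, i.e. so(10).

D5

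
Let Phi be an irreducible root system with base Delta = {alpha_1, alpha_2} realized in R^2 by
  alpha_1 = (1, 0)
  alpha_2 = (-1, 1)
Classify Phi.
Compute the Cartan integers a_ij = 2(alpha_i, alpha_j)/(alpha_j, alpha_j); the resulting 2x2 Cartan matrix is
[[2, -1], [-2, 2]].
The roots have two lengths (squared-length ratio 2:1); the short ones are alpha_{1}. The associated Dynkin diagram is a chain of 2 nodes with a double edge at one end; the terminal node there is the unique short simple root (B_2), so the type is B_2 (the algebra so(5)).

B_2 (so(5))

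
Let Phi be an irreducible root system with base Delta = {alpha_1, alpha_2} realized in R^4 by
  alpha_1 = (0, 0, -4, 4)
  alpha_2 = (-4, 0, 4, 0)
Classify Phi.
A2

Compute the Cartan integers a_ij = 2(alpha_i, alpha_j)/(alpha_j, alpha_j); the resulting 2x2 Cartan matrix is
[[2, -1], [-1, 2]].
All simple roots have the same length, so the diagram is simply laced. The associated Dynkin diagram is a chain of 2 nodes with single edges (A_2), so the type is A_2 (the algebra sl(3)).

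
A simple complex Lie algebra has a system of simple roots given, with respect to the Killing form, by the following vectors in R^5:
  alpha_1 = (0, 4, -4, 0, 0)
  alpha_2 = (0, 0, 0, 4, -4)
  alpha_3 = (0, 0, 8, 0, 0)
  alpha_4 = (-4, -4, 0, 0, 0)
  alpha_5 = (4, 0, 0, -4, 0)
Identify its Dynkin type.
Compute the Cartan integers a_ij = 2(alpha_i, alpha_j)/(alpha_j, alpha_j); the resulting 5x5 Cartan matrix is
[[2, 0, -1, -1, 0], [0, 2, 0, 0, -1], [-2, 0, 2, 0, 0], [-1, 0, 0, 2, -1], [0, -1, 0, -1, 2]].
The roots have two lengths (squared-length ratio 2:1); the short ones are alpha_{1,2,4,5}. The associated Dynkin diagram is a chain of 5 nodes with a double edge at one end; the terminal node there is the unique long simple root (C_5), so the type is C_5 (the algebra sp(10)).

C5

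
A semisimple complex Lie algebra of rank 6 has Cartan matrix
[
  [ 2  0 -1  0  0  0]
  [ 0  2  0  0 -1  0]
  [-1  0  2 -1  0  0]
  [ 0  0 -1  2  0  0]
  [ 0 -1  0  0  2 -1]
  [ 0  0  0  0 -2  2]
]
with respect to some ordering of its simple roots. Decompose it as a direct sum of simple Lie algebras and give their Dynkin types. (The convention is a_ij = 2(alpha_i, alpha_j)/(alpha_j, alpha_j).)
A_3 + C_3

The diagram associated to this matrix has two connected components: the simple roots {alpha_1, alpha_3, alpha_4} form a chain of 3 nodes with single edges (A_3), and {alpha_2, alpha_5, alpha_6} form a chain of 3 nodes with a double edge at one end; the terminal node there is the unique long simple root (C_3). A semisimple Lie algebra decomposes uniquely as the direct sum of simple ideals, one per connected component of its Dynkin diagram, so g ≅ A_3 ⊕ C_3 (dimension 15 + 21 = 36).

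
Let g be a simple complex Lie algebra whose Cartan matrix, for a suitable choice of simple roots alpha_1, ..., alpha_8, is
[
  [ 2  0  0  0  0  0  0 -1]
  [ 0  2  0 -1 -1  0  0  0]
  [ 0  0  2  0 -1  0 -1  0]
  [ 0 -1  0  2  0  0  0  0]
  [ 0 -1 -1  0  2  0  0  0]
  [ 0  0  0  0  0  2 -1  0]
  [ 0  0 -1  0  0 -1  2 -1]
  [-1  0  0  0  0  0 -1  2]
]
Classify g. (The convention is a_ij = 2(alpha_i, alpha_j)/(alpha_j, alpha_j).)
The matrix has rank 8 with 2's on the diagonal. Reading the off-diagonal entries as Dynkin edges (a single edge where a_ij = a_ji = -1; a double or triple edge where a_ij * a_ji = 2 or 3), the diagram is a chain of 7 nodes with one extra node attached to the third node from one end (E_8). One simple-root ordering that puts it in standard form is (alpha_1, alpha_6, alpha_8, alpha_7, alpha_3, alpha_5, alpha_2, alpha_4). So the algebra is type E_8.

E_8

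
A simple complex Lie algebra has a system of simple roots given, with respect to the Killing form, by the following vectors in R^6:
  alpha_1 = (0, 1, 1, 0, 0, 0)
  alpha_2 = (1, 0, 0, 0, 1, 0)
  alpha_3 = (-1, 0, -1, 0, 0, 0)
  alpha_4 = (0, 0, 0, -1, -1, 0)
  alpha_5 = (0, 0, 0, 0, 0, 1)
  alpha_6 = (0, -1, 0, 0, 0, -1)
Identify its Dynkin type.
B_6 (so(13))

Compute the Cartan integers a_ij = 2(alpha_i, alpha_j)/(alpha_j, alpha_j); the resulting 6x6 Cartan matrix is
[[2, 0, -1, 0, 0, -1], [0, 2, -1, -1, 0, 0], [-1, -1, 2, 0, 0, 0], [0, -1, 0, 2, 0, 0], [0, 0, 0, 0, 2, -1], [-1, 0, 0, 0, -2, 2]].
The roots have two lengths (squared-length ratio 2:1); the short ones are alpha_{5}. The associated Dynkin diagram is a chain of 6 nodes with a double edge at one end; the terminal node there is the unique short simple root (B_6), so the type is B_6 (the algebra so(13)).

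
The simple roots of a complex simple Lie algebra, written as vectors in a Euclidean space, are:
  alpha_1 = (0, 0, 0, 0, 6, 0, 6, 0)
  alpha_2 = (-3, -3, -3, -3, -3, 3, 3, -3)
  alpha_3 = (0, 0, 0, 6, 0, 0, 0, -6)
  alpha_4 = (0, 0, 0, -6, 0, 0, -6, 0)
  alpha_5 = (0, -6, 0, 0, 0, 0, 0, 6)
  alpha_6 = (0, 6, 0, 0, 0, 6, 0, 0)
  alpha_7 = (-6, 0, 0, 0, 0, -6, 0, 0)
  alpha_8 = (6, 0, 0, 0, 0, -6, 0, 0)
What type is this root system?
type E_8

Compute the Cartan integers a_ij = 2(alpha_i, alpha_j)/(alpha_j, alpha_j); the resulting 8x8 Cartan matrix is
[[2, 0, 0, -1, 0, 0, 0, 0], [0, 2, 0, 0, 0, 0, 0, -1], [0, 0, 2, -1, -1, 0, 0, 0], [-1, 0, -1, 2, 0, 0, 0, 0], [0, 0, -1, 0, 2, -1, 0, 0], [0, 0, 0, 0, -1, 2, -1, -1], [0, 0, 0, 0, 0, -1, 2, 0], [0, -1, 0, 0, 0, -1, 0, 2]].
All simple roots have the same length, so the diagram is simply laced. The associated Dynkin diagram is a chain of 7 nodes with one extra node attached to the third node from one end (E_8), so the type is E_8.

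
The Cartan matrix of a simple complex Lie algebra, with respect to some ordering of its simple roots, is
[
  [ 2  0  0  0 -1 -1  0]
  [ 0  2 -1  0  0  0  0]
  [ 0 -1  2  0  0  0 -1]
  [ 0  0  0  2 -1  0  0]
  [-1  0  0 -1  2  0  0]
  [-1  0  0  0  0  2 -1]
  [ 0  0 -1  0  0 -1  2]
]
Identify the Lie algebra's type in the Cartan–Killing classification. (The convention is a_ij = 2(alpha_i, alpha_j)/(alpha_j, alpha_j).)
The matrix has rank 7 with 2's on the diagonal. Reading the off-diagonal entries as Dynkin edges (a single edge where a_ij = a_ji = -1; a double or triple edge where a_ij * a_ji = 2 or 3), the diagram is a chain of 7 nodes with single edges (A_7). One simple-root ordering that puts it in standard form is (alpha_4, alpha_5, alpha_1, alpha_6, alpha_7, alpha_3, alpha_2). So the algebra is type A_7, i.e. sl(8).

type A_7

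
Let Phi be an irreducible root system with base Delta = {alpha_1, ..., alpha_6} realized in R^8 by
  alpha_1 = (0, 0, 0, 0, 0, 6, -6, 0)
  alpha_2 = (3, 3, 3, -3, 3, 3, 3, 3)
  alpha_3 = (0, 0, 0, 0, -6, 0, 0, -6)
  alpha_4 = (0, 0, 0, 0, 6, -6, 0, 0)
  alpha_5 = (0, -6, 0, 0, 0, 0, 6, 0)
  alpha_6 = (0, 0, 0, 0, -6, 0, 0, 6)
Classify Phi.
E_6

Compute the Cartan integers a_ij = 2(alpha_i, alpha_j)/(alpha_j, alpha_j); the resulting 6x6 Cartan matrix is
[[2, 0, 0, -1, -1, 0], [0, 2, -1, 0, 0, 0], [0, -1, 2, -1, 0, 0], [-1, 0, -1, 2, 0, -1], [-1, 0, 0, 0, 2, 0], [0, 0, 0, -1, 0, 2]].
All simple roots have the same length, so the diagram is simply laced. The associated Dynkin diagram is a chain of 5 nodes with one extra node attached to the third node from one end (E_6), so the type is E_6.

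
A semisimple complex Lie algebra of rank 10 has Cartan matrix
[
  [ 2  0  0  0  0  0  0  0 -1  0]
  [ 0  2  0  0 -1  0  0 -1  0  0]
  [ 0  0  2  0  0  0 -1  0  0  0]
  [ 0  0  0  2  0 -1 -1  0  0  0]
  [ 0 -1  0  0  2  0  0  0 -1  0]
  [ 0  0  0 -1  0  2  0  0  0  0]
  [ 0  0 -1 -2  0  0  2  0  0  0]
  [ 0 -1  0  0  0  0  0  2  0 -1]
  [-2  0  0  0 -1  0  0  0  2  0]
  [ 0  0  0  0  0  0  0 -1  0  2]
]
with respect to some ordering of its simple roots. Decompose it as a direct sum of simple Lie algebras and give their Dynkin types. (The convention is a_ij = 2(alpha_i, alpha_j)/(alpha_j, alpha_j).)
type B_6 + type F_4

The diagram associated to this matrix has two connected components: the simple roots {alpha_1, alpha_2, alpha_5, alpha_8, alpha_9, alpha_10} form a chain of 6 nodes with a double edge at one end; the terminal node there is the unique short simple root (B_6), and {alpha_3, alpha_4, alpha_6, alpha_7} form a chain of 4 nodes with a double edge between the middle two (F_4). A semisimple Lie algebra decomposes uniquely as the direct sum of simple ideals, one per connected component of its Dynkin diagram, so g ≅ B_6 ⊕ F_4 (dimension 78 + 52 = 130).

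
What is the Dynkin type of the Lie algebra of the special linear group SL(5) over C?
A_4

This is sl(5), which has dimension 5^2 - 1 = 24 and rank 5 - 1 = 4 (a Cartan subalgebra is the diagonal traceless matrices). In the classification of classical Lie algebras, the special linear algebra sl(n+1) has type A_n; here n = 4, so the Dynkin diagram is a chain of 4 nodes with single edges (A_4). Hence the type is A_4.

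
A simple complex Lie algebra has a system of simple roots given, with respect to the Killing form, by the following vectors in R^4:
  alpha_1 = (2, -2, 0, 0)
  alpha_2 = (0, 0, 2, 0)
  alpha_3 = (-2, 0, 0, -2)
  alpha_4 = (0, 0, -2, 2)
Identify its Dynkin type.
B_4

Compute the Cartan integers a_ij = 2(alpha_i, alpha_j)/(alpha_j, alpha_j); the resulting 4x4 Cartan matrix is
[[2, 0, -1, 0], [0, 2, 0, -1], [-1, 0, 2, -1], [0, -2, -1, 2]].
The roots have two lengths (squared-length ratio 2:1); the short ones are alpha_{2}. The associated Dynkin diagram is a chain of 4 nodes with a double edge at one end; the terminal node there is the unique short simple root (B_4), so the type is B_4 (the algebra so(9)).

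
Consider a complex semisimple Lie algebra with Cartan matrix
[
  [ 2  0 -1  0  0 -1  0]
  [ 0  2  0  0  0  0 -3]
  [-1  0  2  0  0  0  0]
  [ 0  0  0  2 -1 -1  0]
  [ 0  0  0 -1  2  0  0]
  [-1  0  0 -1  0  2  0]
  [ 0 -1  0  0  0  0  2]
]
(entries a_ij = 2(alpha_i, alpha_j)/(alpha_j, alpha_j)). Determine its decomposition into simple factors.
type A_5 + type G_2

The diagram associated to this matrix has two connected components: the simple roots {alpha_1, alpha_3, alpha_4, alpha_5, alpha_6} form a chain of 5 nodes with single edges (A_5), and {alpha_2, alpha_7} form two nodes joined by a triple edge (G_2). A semisimple Lie algebra decomposes uniquely as the direct sum of simple ideals, one per connected component of its Dynkin diagram, so g ≅ A_5 ⊕ G_2 (dimension 35 + 14 = 49).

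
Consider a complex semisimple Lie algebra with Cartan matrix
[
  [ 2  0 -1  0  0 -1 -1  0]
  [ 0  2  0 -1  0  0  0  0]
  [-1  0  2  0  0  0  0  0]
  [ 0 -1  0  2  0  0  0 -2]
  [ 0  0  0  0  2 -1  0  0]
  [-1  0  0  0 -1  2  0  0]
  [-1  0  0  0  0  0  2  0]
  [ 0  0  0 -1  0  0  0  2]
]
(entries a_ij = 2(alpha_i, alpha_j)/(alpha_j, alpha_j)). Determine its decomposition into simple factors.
B_3 (so(7)) + D_5 (so(10))

The diagram associated to this matrix has two connected components: the simple roots {alpha_2, alpha_4, alpha_8} form a chain of 3 nodes with a double edge at one end; the terminal node there is the unique short simple root (B_3), and {alpha_1, alpha_3, alpha_5, alpha_6, alpha_7} form a chain of 3 nodes with a fork of two nodes at one end (D_5). A semisimple Lie algebra decomposes uniquely as the direct sum of simple ideals, one per connected component of its Dynkin diagram, so g ≅ B_3 ⊕ D_5 (dimension 21 + 45 = 66).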